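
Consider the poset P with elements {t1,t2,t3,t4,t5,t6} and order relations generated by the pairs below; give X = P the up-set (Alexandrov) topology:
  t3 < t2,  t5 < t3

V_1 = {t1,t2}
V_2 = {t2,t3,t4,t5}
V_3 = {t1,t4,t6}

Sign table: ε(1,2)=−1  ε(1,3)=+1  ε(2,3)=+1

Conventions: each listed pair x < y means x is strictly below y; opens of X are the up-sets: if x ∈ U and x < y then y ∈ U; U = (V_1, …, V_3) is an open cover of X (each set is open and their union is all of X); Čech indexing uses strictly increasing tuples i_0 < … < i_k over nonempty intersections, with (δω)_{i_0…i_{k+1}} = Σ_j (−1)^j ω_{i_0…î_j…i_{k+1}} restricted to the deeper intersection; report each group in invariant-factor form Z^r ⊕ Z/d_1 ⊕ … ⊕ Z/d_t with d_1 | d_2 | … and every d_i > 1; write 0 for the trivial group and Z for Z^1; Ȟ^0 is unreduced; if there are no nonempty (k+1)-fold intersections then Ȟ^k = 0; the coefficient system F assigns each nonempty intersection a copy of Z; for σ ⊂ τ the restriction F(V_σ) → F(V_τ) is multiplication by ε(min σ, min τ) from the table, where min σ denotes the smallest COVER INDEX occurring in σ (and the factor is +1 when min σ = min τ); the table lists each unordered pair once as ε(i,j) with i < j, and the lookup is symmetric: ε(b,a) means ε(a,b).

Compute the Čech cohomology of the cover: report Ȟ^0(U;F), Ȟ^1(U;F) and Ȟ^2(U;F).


Ȟ^0(U;F) ≅ 0, Ȟ^1(U;F) ≅ Z/2 and Ȟ^2(U;F) ≅ 0

intersection data:
  V12={t2} V13={t1} V23={t4}
C dims 3,3; δ0: rk 3, SNF 1^2·2
Ȟ^0 = (3 − 3) − 0 = 0, so Ȟ^0 ≅ 0
Ȟ^1 = (3 − 0) − 3 = 0 plus torsion [2], so Ȟ^1 ≅ Z/2
Ȟ^2 = (0 − 0) − 0 = 0, so Ȟ^2 ≅ 0


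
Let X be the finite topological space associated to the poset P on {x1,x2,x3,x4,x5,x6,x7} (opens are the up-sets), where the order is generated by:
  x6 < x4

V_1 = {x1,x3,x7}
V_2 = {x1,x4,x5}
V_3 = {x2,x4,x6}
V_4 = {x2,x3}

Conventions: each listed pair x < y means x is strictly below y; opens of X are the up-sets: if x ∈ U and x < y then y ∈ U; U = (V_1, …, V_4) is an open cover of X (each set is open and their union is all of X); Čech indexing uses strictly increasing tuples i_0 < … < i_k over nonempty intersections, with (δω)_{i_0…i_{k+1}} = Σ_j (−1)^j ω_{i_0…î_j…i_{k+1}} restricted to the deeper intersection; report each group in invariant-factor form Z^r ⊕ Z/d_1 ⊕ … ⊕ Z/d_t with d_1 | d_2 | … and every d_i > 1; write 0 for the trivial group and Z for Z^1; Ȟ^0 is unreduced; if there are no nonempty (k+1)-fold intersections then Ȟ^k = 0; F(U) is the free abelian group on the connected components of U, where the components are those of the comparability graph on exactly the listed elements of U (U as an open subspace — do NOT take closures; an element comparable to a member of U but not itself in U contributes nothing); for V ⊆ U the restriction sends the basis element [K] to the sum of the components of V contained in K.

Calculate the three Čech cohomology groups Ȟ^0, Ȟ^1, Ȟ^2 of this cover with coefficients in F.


Ȟ^0 = Z^6,  Ȟ^1 = 0,  Ȟ^2 = 0

nerve simplices:
  V12={x1} V14={x3} V23={x4} V34={x2}
components per intersection:
  V1: {x1} {x3} {x7}
  V2: {x1} {x4} {x5}
  V3: {x2} {x4,x6}
  V4: {x2} {x3}
  V12: {x1}
  V14: {x3}
  V23: {x4}
  V34: {x2}
C dims 10,4; δ0: rk 4, SNF 1^4
degree 0: 10−4−0 = 6 → Ȟ^0 ≅ Z^6
degree 1: 4−0−4 = 0 → Ȟ^1 ≅ 0
degree 2: 0−0−0 = 0 → Ȟ^2 ≅ 0


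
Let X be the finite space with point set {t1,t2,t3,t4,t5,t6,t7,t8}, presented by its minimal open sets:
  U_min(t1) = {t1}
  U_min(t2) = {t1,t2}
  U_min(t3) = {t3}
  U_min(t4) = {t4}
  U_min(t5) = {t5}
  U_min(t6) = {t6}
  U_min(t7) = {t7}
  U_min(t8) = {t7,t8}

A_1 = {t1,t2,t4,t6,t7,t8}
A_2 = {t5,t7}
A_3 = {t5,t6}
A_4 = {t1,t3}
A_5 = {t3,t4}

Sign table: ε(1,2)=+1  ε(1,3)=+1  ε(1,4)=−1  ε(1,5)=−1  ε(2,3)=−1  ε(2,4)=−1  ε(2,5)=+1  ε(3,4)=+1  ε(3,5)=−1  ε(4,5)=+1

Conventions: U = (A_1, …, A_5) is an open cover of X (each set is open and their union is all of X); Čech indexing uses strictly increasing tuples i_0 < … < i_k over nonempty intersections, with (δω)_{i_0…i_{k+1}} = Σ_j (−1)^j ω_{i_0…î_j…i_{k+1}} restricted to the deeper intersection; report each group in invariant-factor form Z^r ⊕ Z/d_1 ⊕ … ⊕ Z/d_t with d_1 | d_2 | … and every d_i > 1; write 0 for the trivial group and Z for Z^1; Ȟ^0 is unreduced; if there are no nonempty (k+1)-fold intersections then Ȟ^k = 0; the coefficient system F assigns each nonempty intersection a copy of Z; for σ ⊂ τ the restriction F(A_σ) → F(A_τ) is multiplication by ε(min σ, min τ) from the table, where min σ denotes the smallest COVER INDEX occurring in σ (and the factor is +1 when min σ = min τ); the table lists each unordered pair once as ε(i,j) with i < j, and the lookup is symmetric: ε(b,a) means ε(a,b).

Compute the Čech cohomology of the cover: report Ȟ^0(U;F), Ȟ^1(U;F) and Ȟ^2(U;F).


nonempty overlaps:
  A12={t7} A13={t6} A14={t1} A15={t4} A23={t5} A45={t3}
C dims 5,6; δ0: rk 5, SNF 1^4·2
degree 0: 5−5−0 = 0 → Ȟ^0 ≅ 0
degree 1: 6−0−5 = 1 plus torsion [2] → Ȟ^1 ≅ Z ⊕ Z/2
degree 2: 0−0−0 = 0 → Ȟ^2 ≅ 0

Ȟ^0 ≅ 0, Ȟ^1 ≅ Z ⊕ Z/2 and Ȟ^2 ≅ 0


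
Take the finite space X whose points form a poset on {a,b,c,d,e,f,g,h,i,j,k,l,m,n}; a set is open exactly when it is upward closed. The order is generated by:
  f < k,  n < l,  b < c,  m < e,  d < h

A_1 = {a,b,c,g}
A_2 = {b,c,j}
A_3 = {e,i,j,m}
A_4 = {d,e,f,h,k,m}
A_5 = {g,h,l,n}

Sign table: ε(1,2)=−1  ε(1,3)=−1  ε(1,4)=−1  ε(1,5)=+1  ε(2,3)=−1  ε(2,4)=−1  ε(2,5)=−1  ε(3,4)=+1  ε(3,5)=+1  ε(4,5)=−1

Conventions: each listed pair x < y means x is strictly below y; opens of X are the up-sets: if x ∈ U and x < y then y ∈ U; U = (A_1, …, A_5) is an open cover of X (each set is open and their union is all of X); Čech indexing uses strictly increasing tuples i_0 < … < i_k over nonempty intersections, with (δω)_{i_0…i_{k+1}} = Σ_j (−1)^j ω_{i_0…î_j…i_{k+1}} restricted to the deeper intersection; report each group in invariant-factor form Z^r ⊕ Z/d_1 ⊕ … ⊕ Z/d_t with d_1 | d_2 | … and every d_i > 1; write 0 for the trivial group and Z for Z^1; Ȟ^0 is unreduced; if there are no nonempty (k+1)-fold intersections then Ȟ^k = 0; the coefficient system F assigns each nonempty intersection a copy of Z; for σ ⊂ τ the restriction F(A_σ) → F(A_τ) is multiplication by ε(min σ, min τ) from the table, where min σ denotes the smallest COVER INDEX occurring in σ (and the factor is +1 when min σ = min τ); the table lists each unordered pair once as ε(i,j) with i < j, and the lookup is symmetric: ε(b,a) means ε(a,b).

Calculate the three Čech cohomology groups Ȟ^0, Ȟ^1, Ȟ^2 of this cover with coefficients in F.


nerve simplices:
  A12={b,c} A15={g} A23={j} A34={e,m} A45={h}
C dims 5,5; δ0: rk 5, SNF 1^4·2
degree 0: 5−5−0 = 0 → Ȟ^0 ≅ 0
degree 1: 5−0−5 = 0 plus torsion [2] → Ȟ^1 ≅ Z/2
degree 2: 0−0−0 = 0 → Ȟ^2 ≅ 0

Ȟ^0 = 0; Ȟ^1 = Z/2; Ȟ^2 = 0


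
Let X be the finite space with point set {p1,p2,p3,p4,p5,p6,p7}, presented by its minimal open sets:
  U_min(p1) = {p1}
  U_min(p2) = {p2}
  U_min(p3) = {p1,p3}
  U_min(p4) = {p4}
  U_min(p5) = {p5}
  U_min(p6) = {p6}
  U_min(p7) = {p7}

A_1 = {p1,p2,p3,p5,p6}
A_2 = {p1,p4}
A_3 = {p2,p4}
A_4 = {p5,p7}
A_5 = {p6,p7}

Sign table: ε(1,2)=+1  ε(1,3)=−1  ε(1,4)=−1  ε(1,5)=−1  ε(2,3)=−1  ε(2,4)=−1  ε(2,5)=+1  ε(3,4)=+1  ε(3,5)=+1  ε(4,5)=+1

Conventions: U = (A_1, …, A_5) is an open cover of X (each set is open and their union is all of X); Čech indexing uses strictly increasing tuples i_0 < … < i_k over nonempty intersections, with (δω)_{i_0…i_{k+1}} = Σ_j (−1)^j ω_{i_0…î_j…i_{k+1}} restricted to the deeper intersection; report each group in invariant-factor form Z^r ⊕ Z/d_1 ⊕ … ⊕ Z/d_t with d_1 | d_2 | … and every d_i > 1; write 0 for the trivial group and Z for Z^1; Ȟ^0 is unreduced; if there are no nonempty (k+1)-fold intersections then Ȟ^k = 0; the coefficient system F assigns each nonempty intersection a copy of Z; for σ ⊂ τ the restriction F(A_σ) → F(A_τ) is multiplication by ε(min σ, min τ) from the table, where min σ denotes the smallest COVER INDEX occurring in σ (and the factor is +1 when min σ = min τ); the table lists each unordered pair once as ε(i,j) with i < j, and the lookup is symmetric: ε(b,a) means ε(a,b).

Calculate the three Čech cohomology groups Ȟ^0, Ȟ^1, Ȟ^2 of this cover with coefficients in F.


nonempty overlaps:
  A12={p1} A13={p2} A14={p5} A15={p6} A23={p4} A45={p7}
C dims 5,6; δ0: rk 4, SNF 1^4
degree 0: 5−4−0 = 1 → Ȟ^0 ≅ Z
degree 1: 6−0−4 = 2 → Ȟ^1 ≅ Z^2
degree 2: 0−0−0 = 0 → Ȟ^2 ≅ 0

Ȟ^0(U;F) ≅ Z, Ȟ^1(U;F) ≅ Z^2 and Ȟ^2(U;F) ≅ 0


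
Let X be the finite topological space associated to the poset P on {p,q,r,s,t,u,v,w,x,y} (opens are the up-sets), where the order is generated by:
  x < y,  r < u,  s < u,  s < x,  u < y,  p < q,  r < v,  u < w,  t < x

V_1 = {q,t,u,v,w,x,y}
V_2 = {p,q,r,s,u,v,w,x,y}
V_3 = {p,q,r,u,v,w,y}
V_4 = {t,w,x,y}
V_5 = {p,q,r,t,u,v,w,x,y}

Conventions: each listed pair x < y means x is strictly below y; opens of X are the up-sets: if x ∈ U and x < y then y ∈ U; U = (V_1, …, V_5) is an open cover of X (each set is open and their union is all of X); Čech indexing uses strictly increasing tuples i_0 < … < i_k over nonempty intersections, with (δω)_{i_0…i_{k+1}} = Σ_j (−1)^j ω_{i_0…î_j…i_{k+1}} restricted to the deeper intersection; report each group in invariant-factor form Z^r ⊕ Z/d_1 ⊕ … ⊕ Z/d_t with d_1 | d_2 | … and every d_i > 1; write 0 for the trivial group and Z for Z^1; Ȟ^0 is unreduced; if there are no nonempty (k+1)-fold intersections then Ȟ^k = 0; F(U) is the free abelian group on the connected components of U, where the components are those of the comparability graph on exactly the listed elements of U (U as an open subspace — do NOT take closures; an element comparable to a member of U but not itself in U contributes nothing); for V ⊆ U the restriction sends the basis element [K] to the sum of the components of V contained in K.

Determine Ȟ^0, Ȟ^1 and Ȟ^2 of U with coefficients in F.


nerve of the cover:
  V12={q,u,v,w,x,y} V13={q,u,v,w,y} V14={t,w,x,y} V15={q,t,u,v,w,x,y} V23={p,q,r,u,v,w,y} V24={w,x,y} V25={p,q,r,u,v,w,x,y} V34={w,y} V35={p,q,r,u,v,w,y} V45={t,w,x,y}
  V123={q,u,v,w,y} V124={w,x,y} V125={q,u,v,w,x,y} V134={w,y} V135={q,u,v,w,y} V145={t,w,x,y} V234={w,y} V235={p,q,r,u,v,w,y} V245={w,x,y} V345={w,y}
  V1234={w,y} V1235={q,u,v,w,y} V1245={w,x,y} V1345={w,y} V2345={w,y}
  V12345={w,y}
components per intersection:
  V1: {q} {t,u,w,x,y} {v}
  V2: {p,q} {r,s,u,v,w,x,y}
  V3: {p,q} {r,u,v,w,y}
  V4: {t,x,y} {w}
  V5: {p,q} {r,t,u,v,w,x,y}
  V12: {q} {u,w,x,y} {v}
  V13: {q} {u,w,y} {v}
  V14: {t,x,y} {w}
  V15: {q} {t,u,w,x,y} {v}
  V23: {p,q} {r,u,v,w,y}
  V24: {w} {x,y}
  V25: {p,q} {r,u,v,w,x,y}
  V34: {w} {y}
  V35: {p,q} {r,u,v,w,y}
  V45: {t,x,y} {w}
  V123: {q} {u,w,y} {v}
  V124: {w} {x,y}
  V125: {q} {u,w,x,y} {v}
  V134: {w} {y}
  V135: {q} {u,w,y} {v}
  V145: {t,x,y} {w}
  V234: {w} {y}
  V235: {p,q} {r,u,v,w,y}
  V245: {w} {x,y}
  V345: {w} {y}
  V1234: {w} {y}
  V1235: {q} {u,w,y} {v}
  V1245: {w} {x,y}
  V1345: {w} {y}
  V2345: {w} {y}
  V12345: {w} {y}
C dims 11,23,23,11; δ0: rk 9, SNF 1^9; δ1: rk 14, SNF 1^14; δ2: rk 9, SNF 1^9
Ȟ^0 = (11 − 9) − 0 = 2, so Ȟ^0 ≅ Z^2
Ȟ^1 = (23 − 14) − 9 = 0, so Ȟ^1 ≅ 0
Ȟ^2 = (23 − 9) − 14 = 0, so Ȟ^2 ≅ 0

Ȟ^0 ≅ Z^2, Ȟ^1 ≅ 0 and Ȟ^2 ≅ 0


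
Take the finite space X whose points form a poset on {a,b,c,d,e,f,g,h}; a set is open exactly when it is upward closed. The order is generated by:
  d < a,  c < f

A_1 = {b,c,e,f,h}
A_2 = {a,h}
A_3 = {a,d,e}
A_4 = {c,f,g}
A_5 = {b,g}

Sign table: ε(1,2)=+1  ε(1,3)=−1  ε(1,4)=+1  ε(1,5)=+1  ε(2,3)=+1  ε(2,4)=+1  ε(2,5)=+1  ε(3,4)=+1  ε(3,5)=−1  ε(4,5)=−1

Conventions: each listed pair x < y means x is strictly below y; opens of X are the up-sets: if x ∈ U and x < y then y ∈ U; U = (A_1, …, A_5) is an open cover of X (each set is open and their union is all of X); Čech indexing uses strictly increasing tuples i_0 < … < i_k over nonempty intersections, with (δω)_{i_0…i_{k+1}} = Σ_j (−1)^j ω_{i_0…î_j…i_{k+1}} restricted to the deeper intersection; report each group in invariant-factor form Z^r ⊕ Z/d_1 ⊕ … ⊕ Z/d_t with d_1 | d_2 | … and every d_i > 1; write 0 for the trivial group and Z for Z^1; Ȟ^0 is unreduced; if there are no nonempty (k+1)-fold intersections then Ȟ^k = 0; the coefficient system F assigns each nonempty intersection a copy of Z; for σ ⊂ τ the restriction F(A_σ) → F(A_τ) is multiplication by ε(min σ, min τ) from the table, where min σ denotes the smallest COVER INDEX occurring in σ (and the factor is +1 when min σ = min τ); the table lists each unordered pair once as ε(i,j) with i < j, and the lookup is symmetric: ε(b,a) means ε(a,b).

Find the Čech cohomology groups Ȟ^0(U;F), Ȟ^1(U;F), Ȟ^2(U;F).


Ȟ^0(U;F) ≅ 0,  Ȟ^1(U;F) ≅ Z ⊕ Z/2,  Ȟ^2(U;F) ≅ 0

nerve of the cover:
  A12={h} A13={e} A14={c,f} A15={b} A23={a} A45={g}
C dims 5,6; δ0: rk 5, SNF 1^4·2
Ȟ^0 = (5 − 5) − 0 = 0, so Ȟ^0 ≅ 0
Ȟ^1 = (6 − 0) − 5 = 1 plus torsion [2], so Ȟ^1 ≅ Z ⊕ Z/2
Ȟ^2 = (0 − 0) − 0 = 0, so Ȟ^2 ≅ 0


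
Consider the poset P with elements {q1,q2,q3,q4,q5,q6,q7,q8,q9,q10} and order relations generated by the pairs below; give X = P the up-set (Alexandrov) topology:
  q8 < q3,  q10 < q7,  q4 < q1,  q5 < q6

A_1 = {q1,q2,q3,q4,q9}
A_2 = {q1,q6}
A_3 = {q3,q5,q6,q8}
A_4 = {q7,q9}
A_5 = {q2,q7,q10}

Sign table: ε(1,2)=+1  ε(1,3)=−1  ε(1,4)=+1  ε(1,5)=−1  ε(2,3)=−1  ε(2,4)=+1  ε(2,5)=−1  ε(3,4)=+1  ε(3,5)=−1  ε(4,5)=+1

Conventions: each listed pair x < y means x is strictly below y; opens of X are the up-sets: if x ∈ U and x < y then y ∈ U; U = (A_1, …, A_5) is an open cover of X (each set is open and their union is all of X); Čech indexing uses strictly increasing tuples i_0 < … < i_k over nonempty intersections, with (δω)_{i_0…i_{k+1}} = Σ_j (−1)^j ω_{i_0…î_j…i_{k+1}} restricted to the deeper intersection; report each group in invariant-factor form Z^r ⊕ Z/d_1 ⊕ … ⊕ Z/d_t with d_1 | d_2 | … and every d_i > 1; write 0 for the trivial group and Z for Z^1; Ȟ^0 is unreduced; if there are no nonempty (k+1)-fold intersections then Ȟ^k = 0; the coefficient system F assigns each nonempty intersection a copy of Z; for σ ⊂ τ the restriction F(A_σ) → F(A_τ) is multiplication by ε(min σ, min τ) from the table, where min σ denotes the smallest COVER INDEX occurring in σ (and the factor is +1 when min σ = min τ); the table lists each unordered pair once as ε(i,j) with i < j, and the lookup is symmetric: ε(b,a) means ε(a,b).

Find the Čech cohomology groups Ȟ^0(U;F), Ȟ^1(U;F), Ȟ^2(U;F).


intersection data:
  A12={q1} A13={q3} A14={q9} A15={q2} A23={q6} A45={q7}
C dims 5,6; δ0: rk 5, SNF 1^4·2
Ȟ^0 = (5 − 5) − 0 = 0, so Ȟ^0 ≅ 0
Ȟ^1 = (6 − 0) − 5 = 1 plus torsion [2], so Ȟ^1 ≅ Z ⊕ Z/2
Ȟ^2 = (0 − 0) − 0 = 0, so Ȟ^2 ≅ 0

Ȟ^0 = 0, Ȟ^1 = Z ⊕ Z/2 and Ȟ^2 = 0


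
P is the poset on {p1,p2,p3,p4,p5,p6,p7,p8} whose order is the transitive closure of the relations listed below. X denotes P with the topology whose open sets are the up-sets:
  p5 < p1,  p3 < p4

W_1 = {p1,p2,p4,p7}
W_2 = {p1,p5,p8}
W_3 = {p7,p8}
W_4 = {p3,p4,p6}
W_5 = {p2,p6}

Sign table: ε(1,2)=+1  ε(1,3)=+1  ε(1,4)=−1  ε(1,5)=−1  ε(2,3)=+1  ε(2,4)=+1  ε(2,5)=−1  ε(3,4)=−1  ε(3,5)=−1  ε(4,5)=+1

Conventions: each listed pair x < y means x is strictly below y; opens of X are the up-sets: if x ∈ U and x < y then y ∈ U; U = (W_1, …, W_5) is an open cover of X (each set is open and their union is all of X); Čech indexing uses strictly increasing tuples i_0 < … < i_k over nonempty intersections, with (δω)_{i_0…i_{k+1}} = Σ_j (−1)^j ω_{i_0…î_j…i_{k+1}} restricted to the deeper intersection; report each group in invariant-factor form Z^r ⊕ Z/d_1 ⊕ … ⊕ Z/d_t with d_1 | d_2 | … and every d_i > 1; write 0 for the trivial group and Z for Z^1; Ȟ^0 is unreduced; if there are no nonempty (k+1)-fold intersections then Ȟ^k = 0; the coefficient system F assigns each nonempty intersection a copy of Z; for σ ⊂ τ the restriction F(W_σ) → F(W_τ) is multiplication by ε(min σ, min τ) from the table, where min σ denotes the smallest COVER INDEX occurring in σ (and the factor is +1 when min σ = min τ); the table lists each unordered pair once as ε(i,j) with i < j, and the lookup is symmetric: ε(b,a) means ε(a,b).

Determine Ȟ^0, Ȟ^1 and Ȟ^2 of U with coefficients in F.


Ȟ^0(U;F) ≅ Z, Ȟ^1(U;F) ≅ Z^2 and Ȟ^2(U;F) ≅ 0

nerve of the cover:
  W12={p1} W13={p7} W14={p4} W15={p2} W23={p8} W45={p6}
C dims 5,6; δ0: rk 4, SNF 1^4
Ȟ^0 = (5 − 4) − 0 = 1, so Ȟ^0 ≅ Z
Ȟ^1 = (6 − 0) − 4 = 2, so Ȟ^1 ≅ Z^2
Ȟ^2 = (0 − 0) − 0 = 0, so Ȟ^2 ≅ 0


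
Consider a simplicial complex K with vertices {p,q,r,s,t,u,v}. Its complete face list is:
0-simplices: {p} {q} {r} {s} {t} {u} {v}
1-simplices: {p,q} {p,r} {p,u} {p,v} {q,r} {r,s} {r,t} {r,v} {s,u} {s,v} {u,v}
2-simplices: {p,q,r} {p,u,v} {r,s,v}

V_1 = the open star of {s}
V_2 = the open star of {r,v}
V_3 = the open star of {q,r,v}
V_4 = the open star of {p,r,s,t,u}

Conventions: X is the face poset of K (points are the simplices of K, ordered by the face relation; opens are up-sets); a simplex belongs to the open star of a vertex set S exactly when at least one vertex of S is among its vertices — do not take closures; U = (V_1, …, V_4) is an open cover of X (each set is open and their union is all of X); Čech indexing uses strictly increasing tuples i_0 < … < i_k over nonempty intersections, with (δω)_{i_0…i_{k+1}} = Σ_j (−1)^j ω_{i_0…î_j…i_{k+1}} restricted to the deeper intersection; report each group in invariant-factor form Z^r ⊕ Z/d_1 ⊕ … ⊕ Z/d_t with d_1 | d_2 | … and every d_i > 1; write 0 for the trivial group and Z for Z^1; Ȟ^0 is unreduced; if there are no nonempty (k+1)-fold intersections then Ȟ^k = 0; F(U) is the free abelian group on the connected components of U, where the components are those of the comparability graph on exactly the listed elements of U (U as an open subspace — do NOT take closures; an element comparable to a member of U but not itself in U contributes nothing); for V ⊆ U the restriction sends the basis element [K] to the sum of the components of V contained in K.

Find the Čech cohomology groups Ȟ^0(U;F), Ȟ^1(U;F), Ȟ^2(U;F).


nonempty overlaps:
  V1={{s},{r,s},{s,u},{s,v},{r,s,v}} V2={{r},{v},{p,r},{p,v},{q,r},{r,s},{r,t},{r,v},{s,v},{u,v},{p,q,r},{p,u,v},{r,s,v}} V3={{q},{r},{v},{p,q},{p,r},{p,v},{q,r},{r,s},{r,t},{r,v},{s,v},{u,v},{p,q,r},{p,u,v},{r,s,v}} V4={{p},{r},{s},{t},{u},{p,q},{p,r},{p,u},{p,v},{q,r},{r,s},{r,t},{r,v},{s,u},{s,v},{u,v},{p,q,r},{p,u,v},{r,s,v}}
  V12={{r,s},{s,v},{r,s,v}} V13={{r,s},{s,v},{r,s,v}} V14={{s},{r,s},{s,u},{s,v},{r,s,v}} V23={{r},{v},{p,r},{p,v},{q,r},{r,s},{r,t},{r,v},{s,v},{u,v},{p,q,r},{p,u,v},{r,s,v}} V24={{r},{p,r},{p,v},{q,r},{r,s},{r,t},{r,v},{s,v},{u,v},{p,q,r},{p,u,v},{r,s,v}} V34={{r},{p,q},{p,r},{p,v},{q,r},{r,s},{r,t},{r,v},{s,v},{u,v},{p,q,r},{p,u,v},{r,s,v}}
  V123={{r,s},{s,v},{r,s,v}} V124={{r,s},{s,v},{r,s,v}} V134={{r,s},{s,v},{r,s,v}} V234={{r},{p,r},{p,v},{q,r},{r,s},{r,t},{r,v},{s,v},{u,v},{p,q,r},{p,u,v},{r,s,v}}
  V1234={{r,s},{s,v},{r,s,v}}
components per intersection:
  V1: {{s},{r,s},{s,u},{s,v},{r,s,v}}
  V2: {{r},{v},{p,r},{p,v},{q,r},{r,s},{r,t},{r,v},{s,v},{u,v},{p,q,r},{p,u,v},{r,s,v}}
  V3: {{q},{r},{v},{p,q},{p,r},{p,v},{q,r},{r,s},{r,t},{r,v},{s,v},{u,v},{p,q,r},{p,u,v},{r,s,v}}
  V4: {{p},{r},{s},{t},{u},{p,q},{p,r},{p,u},{p,v},{q,r},{r,s},{r,t},{r,v},{s,u},{s,v},{u,v},{p,q,r},{p,u,v},{r,s,v}}
  V12: {{r,s},{s,v},{r,s,v}}
  V13: {{r,s},{s,v},{r,s,v}}
  V14: {{s},{r,s},{s,u},{s,v},{r,s,v}}
  V23: {{r},{v},{p,r},{p,v},{q,r},{r,s},{r,t},{r,v},{s,v},{u,v},{p,q,r},{p,u,v},{r,s,v}}
  V24: {{r},{p,r},{q,r},{r,s},{r,t},{r,v},{s,v},{p,q,r},{r,s,v}} {{p,v},{u,v},{p,u,v}}
  V34: {{r},{p,q},{p,r},{q,r},{r,s},{r,t},{r,v},{s,v},{p,q,r},{r,s,v}} {{p,v},{u,v},{p,u,v}}
  V123: {{r,s},{s,v},{r,s,v}}
  V124: {{r,s},{s,v},{r,s,v}}
  V134: {{r,s},{s,v},{r,s,v}}
  V234: {{r},{p,r},{q,r},{r,s},{r,t},{r,v},{s,v},{p,q,r},{r,s,v}} {{p,v},{u,v},{p,u,v}}
  V1234: {{r,s},{s,v},{r,s,v}}
C dims 4,8,5,1; δ0: rk 3, SNF 1^3; δ1: rk 4, SNF 1^4; δ2: rk 1, SNF 1^1
degree 0: 4−3−0 = 1 → Ȟ^0 ≅ Z
degree 1: 8−4−3 = 1 → Ȟ^1 ≅ Z
degree 2: 5−1−4 = 0 → Ȟ^2 ≅ 0

Ȟ^0(U;F) ≅ Z,  Ȟ^1(U;F) ≅ Z,  Ȟ^2(U;F) ≅ 0


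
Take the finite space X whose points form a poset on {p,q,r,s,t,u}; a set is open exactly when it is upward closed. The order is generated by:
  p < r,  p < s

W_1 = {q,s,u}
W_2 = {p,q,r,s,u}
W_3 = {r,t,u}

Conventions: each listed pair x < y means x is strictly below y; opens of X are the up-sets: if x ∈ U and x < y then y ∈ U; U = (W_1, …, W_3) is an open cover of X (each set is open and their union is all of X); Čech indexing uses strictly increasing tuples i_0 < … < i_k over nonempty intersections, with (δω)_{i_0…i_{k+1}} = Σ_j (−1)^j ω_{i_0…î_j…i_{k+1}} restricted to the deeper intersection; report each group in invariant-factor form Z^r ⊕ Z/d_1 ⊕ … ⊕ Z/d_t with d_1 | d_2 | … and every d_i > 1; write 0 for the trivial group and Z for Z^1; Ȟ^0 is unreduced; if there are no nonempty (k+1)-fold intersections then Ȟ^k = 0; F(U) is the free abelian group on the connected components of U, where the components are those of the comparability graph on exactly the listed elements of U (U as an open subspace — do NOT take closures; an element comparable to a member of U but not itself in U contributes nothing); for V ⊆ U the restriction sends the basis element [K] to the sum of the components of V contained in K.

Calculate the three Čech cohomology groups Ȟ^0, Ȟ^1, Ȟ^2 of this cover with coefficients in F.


Ȟ^0 = Z^4, Ȟ^1 = 0 and Ȟ^2 = 0

nonempty intersections:
  W12={q,s,u} W13={u} W23={r,u}
  W123={u}
components per intersection:
  W1: {q} {s} {u}
  W2: {p,r,s} {q} {u}
  W3: {r} {t} {u}
  W12: {q} {s} {u}
  W13: {u}
  W23: {r} {u}
  W123: {u}
C dims 9,6,1; δ0: rk 5, SNF 1^5; δ1: rk 1, SNF 1^1
Ȟ^0: (9−5)−0=4 ⇒ Z^4
Ȟ^1: (6−1)−5=0 ⇒ 0
Ȟ^2: (1−0)−1=0 ⇒ 0


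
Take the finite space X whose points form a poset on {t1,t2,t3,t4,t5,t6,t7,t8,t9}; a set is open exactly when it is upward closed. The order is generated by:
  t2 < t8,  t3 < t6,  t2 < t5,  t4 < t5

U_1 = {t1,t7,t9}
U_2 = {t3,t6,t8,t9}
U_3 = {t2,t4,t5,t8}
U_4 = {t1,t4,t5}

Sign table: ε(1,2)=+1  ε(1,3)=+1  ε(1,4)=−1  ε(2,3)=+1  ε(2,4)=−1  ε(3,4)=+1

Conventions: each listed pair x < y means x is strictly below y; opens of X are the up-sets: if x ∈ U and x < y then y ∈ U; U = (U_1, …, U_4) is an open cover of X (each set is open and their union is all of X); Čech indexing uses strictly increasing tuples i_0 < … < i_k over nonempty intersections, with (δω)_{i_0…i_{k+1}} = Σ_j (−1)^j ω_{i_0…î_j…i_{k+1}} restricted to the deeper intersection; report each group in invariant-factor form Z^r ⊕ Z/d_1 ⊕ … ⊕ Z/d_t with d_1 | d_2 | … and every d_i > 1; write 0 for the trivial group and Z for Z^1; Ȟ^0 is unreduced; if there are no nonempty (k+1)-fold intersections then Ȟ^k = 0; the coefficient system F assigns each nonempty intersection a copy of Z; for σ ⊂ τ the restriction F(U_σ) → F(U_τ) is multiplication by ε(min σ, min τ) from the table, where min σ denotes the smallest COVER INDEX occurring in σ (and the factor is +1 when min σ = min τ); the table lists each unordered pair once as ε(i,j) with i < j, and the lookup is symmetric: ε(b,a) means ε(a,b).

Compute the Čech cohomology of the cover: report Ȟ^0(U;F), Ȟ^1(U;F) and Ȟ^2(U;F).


nonempty overlaps:
  U12={t9} U14={t1} U23={t8} U34={t4,t5}
C dims 4,4; δ0: rk 4, SNF 1^3·2
degree 0: 4−4−0 = 0 → Ȟ^0 ≅ 0
degree 1: 4−0−4 = 0 plus torsion [2] → Ȟ^1 ≅ Z/2
degree 2: 0−0−0 = 0 → Ȟ^2 ≅ 0

Ȟ^0 = 0,  Ȟ^1 = Z/2,  Ȟ^2 = 0


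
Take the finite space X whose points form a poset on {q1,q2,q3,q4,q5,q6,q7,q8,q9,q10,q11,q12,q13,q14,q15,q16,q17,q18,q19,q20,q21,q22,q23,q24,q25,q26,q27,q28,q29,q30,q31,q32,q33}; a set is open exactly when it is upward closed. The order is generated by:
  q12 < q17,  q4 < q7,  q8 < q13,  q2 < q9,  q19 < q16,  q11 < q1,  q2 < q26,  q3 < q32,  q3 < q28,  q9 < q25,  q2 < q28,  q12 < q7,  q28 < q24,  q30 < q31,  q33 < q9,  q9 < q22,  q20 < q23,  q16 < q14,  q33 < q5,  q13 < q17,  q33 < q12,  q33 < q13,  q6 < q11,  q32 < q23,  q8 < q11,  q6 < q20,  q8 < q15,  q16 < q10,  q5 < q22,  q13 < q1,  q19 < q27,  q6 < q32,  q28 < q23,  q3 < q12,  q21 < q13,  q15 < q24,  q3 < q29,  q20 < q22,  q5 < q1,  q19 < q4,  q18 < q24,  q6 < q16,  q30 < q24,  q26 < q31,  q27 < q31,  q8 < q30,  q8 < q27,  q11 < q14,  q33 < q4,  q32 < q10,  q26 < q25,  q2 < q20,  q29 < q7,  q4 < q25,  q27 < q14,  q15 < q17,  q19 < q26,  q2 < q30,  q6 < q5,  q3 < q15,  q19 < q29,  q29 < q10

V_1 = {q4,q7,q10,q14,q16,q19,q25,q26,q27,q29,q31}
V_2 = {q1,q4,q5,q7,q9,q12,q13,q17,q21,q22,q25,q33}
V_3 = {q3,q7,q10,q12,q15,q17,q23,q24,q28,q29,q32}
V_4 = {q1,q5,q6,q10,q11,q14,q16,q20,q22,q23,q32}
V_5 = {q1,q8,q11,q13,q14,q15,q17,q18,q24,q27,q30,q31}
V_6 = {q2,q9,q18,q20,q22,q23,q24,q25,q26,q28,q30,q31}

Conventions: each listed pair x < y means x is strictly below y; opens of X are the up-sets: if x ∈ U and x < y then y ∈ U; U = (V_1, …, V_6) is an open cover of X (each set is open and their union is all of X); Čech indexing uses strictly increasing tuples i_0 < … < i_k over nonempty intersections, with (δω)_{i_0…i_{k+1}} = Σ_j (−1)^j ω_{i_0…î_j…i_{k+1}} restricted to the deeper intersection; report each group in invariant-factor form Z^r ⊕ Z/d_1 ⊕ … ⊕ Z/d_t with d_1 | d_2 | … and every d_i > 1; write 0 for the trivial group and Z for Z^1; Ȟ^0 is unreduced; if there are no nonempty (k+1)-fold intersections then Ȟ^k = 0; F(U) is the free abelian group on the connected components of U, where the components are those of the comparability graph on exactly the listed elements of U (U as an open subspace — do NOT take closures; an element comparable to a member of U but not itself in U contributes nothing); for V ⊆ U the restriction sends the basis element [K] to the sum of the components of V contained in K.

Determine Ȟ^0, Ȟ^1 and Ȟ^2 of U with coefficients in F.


Ȟ^0 = Z, Ȟ^1 = 0 and Ȟ^2 = Z/2

nonempty intersections:
  V12={q4,q7,q25} V13={q7,q10,q29} V14={q10,q14,q16} V15={q14,q27,q31} V16={q25,q26,q31} V23={q7,q12,q17} V24={q1,q5,q22} V25={q1,q13,q17} V26={q9,q22,q25} V34={q10,q23,q32} V35={q15,q17,q24} V36={q23,q24,q28} V45={q1,q11,q14} V46={q20,q22,q23} V56={q18,q24,q30,q31}
  V123={q7} V126={q25} V134={q10} V145={q14} V156={q31} V235={q17} V245={q1} V246={q22} V346={q23} V356={q24}
components per intersection:
  V1: {q4,q7,q10,q14,q16,q19,q25,q26,q27,q29,q31}
  V2: {q1,q4,q5,q7,q9,q12,q13,q17,q21,q22,q25,q33}
  V3: {q3,q7,q10,q12,q15,q17,q23,q24,q28,q29,q32}
  V4: {q1,q5,q6,q10,q11,q14,q16,q20,q22,q23,q32}
  V5: {q1,q8,q11,q13,q14,q15,q17,q18,q24,q27,q30,q31}
  V6: {q2,q9,q18,q20,q22,q23,q24,q25,q26,q28,q30,q31}
  V12: {q4,q7,q25}
  V13: {q7,q10,q29}
  V14: {q10,q14,q16}
  V15: {q14,q27,q31}
  V16: {q25,q26,q31}
  V23: {q7,q12,q17}
  V24: {q1,q5,q22}
  V25: {q1,q13,q17}
  V26: {q9,q22,q25}
  V34: {q10,q23,q32}
  V35: {q15,q17,q24}
  V36: {q23,q24,q28}
  V45: {q1,q11,q14}
  V46: {q20,q22,q23}
  V56: {q18,q24,q30,q31}
  V123: {q7}
  V126: {q25}
  V134: {q10}
  V145: {q14}
  V156: {q31}
  V235: {q17}
  V245: {q1}
  V246: {q22}
  V346: {q23}
  V356: {q24}
C dims 6,15,10; δ0: rk 5, SNF 1^5; δ1: rk 10, SNF 1^9·2
Ȟ^0: (6−5)−0=1 ⇒ Z
Ȟ^1: (15−10)−5=0 ⇒ 0
Ȟ^2: (10−0)−10=0 plus torsion [2] ⇒ Z/2


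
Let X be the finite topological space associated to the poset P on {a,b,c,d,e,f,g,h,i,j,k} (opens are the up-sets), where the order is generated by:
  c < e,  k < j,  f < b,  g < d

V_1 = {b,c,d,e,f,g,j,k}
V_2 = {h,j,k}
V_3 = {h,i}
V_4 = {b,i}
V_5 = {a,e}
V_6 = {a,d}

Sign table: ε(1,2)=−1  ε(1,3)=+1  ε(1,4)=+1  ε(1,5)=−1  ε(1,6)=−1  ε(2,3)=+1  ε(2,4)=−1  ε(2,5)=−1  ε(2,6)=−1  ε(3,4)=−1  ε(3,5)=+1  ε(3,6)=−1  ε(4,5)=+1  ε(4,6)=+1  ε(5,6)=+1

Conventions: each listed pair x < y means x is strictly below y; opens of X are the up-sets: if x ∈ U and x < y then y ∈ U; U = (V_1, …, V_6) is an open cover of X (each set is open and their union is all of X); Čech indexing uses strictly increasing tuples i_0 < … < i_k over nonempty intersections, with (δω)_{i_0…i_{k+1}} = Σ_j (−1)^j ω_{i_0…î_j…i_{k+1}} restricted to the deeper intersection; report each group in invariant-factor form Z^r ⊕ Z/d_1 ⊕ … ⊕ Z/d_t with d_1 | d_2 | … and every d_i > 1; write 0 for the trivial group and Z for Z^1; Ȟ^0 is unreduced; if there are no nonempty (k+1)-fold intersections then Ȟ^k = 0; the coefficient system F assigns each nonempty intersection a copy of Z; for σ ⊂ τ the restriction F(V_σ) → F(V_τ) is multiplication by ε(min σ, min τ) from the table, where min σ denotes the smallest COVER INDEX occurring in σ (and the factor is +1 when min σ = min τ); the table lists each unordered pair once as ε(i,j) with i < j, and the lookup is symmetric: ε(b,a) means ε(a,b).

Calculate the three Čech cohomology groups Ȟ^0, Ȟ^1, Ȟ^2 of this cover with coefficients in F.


nonempty intersections:
  V12={j,k} V14={b} V15={e} V16={d} V23={h} V34={i} V56={a}
C dims 6,7; δ0: rk 5, SNF 1^5
Ȟ^0: (6−5)−0=1 ⇒ Z
Ȟ^1: (7−0)−5=2 ⇒ Z^2
Ȟ^2: (0−0)−0=0 ⇒ 0

Ȟ^0(U;F) ≅ Z,  Ȟ^1(U;F) ≅ Z^2,  Ȟ^2(U;F) ≅ 0


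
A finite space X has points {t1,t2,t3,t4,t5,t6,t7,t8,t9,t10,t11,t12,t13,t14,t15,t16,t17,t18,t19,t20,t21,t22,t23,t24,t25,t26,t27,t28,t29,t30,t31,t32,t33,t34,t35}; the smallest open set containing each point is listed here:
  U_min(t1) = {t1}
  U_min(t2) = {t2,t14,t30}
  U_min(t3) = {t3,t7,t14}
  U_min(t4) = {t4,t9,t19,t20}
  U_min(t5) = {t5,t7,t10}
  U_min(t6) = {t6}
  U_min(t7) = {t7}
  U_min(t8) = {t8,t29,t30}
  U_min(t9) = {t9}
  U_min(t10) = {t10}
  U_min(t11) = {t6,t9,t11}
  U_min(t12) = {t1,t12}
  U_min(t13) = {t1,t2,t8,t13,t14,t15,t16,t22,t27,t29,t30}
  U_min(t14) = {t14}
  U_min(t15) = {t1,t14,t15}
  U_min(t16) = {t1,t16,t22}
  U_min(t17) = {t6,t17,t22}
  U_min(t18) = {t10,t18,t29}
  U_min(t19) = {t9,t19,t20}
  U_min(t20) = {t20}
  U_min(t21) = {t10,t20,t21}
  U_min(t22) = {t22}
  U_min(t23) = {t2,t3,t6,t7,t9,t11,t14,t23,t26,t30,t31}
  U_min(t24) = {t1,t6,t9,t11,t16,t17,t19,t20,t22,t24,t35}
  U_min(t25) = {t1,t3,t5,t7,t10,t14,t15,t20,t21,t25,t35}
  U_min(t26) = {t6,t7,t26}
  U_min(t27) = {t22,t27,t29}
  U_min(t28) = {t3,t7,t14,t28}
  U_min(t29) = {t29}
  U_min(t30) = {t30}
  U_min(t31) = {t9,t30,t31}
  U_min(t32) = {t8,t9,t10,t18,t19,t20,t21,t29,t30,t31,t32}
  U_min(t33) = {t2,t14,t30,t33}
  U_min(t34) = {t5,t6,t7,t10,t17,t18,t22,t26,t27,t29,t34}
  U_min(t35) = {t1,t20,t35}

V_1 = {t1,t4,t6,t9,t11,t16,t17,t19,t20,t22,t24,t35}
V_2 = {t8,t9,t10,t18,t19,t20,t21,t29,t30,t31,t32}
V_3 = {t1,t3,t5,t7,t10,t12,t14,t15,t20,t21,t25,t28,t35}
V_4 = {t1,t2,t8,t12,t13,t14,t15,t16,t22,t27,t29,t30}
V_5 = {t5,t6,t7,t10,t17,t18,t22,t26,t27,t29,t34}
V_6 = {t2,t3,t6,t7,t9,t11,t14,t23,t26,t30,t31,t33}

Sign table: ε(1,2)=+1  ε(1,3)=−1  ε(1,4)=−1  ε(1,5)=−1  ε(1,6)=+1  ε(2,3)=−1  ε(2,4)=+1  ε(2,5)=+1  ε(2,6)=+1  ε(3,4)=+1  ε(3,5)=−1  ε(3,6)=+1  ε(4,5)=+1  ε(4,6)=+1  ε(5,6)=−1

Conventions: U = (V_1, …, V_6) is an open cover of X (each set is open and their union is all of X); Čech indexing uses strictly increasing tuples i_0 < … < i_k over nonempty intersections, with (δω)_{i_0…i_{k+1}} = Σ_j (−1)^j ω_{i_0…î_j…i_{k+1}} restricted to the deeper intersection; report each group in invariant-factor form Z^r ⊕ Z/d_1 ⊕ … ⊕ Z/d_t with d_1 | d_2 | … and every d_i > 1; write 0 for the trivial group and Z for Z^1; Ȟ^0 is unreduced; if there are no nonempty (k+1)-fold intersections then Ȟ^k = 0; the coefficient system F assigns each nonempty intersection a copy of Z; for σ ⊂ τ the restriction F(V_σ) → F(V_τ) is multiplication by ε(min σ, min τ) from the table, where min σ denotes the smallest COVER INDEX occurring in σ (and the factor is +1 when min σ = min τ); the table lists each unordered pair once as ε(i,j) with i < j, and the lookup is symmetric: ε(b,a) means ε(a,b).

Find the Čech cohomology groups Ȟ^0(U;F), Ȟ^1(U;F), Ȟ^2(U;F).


Ȟ^0 ≅ 0; Ȟ^1 ≅ Z/2; Ȟ^2 ≅ Z

cover nerve:
  V12={t9,t19,t20} V13={t1,t20,t35} V14={t1,t16,t22} V15={t6,t17,t22} V16={t6,t9,t11} V23={t10,t20,t21} V24={t8,t29,t30} V25={t10,t18,t29} V26={t9,t30,t31} V34={t1,t12,t14,t15} V35={t5,t7,t10} V36={t3,t7,t14} V45={t22,t27,t29} V46={t2,t14,t30} V56={t6,t7,t26}
  V123={t20} V126={t9} V134={t1} V145={t22} V156={t6} V235={t10} V245={t29} V246={t30} V346={t14} V356={t7}
C dims 6,15,10; δ0: rk 6, SNF 1^5·2; δ1: rk 9, SNF 1^9
Ȟ^0: (6−6)−0=0 ⇒ 0
Ȟ^1: (15−9)−6=0 plus torsion [2] ⇒ Z/2
Ȟ^2: (10−0)−9=1 ⇒ Z


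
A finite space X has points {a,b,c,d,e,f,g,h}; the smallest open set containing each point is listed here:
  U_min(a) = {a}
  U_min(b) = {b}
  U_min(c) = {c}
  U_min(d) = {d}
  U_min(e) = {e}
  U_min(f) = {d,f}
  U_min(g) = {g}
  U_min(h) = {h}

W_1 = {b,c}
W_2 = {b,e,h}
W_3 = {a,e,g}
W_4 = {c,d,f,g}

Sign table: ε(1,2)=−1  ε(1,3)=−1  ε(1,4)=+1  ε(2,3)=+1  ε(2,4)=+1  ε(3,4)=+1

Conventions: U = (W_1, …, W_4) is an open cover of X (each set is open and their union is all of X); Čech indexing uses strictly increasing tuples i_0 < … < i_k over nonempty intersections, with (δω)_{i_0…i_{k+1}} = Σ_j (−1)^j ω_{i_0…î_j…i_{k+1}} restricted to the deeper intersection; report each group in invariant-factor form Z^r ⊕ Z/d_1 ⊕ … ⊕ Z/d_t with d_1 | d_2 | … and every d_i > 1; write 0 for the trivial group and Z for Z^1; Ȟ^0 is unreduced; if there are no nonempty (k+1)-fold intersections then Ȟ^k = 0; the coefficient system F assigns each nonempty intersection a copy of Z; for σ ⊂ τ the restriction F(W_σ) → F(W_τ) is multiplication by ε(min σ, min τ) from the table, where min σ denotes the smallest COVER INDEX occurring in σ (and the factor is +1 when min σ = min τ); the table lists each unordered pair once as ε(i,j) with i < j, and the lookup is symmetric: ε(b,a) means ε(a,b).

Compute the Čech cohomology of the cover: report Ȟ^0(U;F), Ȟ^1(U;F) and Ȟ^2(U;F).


Ȟ^0(U;F) ≅ 0, Ȟ^1(U;F) ≅ Z/2, Ȟ^2(U;F) ≅ 0

nonempty intersections:
  W12={b} W14={c} W23={e} W34={g}
C dims 4,4; δ0: rk 4, SNF 1^3·2
Ȟ^0: (4−4)−0=0 ⇒ 0
Ȟ^1: (4−0)−4=0 plus torsion [2] ⇒ Z/2
Ȟ^2: (0−0)−0=0 ⇒ 0


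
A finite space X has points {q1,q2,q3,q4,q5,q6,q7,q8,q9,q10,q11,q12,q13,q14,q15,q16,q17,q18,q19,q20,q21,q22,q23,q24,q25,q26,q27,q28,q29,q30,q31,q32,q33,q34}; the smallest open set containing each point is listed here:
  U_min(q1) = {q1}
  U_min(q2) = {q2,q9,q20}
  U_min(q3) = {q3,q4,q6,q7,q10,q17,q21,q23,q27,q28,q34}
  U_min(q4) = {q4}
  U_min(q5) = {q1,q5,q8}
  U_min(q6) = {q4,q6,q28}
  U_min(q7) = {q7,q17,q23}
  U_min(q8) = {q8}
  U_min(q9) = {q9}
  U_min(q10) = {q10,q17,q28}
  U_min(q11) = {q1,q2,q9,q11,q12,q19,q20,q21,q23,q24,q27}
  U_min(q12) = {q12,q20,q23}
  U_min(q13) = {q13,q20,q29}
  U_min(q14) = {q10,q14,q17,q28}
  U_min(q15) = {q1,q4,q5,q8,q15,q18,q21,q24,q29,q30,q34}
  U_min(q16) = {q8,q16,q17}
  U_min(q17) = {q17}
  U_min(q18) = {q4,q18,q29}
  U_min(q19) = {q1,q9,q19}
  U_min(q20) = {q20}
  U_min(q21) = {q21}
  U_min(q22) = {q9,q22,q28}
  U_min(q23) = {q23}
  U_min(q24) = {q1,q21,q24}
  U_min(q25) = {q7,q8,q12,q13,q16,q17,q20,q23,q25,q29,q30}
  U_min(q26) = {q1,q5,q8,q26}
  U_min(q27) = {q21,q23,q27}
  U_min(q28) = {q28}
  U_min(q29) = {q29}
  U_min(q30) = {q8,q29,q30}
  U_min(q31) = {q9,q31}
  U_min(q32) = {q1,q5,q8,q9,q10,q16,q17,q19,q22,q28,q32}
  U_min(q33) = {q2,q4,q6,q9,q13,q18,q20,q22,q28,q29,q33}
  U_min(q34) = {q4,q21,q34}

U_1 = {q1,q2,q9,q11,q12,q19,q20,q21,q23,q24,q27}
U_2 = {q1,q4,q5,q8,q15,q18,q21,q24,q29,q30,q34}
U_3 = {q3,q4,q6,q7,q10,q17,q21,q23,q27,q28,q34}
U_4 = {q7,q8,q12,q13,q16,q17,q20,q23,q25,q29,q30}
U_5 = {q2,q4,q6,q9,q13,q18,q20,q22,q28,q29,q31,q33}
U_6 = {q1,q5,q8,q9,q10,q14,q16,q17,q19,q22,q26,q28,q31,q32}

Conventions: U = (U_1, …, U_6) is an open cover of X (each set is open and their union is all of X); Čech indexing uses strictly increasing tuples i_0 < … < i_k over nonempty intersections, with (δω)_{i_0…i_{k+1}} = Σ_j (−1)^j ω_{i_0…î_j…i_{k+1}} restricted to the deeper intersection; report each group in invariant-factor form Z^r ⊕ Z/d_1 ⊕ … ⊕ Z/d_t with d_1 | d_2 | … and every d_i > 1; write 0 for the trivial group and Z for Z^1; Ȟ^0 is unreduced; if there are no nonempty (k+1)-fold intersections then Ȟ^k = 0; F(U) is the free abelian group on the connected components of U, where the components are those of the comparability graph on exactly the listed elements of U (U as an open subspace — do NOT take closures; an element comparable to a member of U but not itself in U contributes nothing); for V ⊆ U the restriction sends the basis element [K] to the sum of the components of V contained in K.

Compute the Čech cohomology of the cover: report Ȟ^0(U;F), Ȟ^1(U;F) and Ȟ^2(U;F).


Ȟ^0 = Z, Ȟ^1 = 0, Ȟ^2 = Z/2

nerve of the cover:
  U12={q1,q21,q24} U13={q21,q23,q27} U14={q12,q20,q23} U15={q2,q9,q20} U16={q1,q9,q19} U23={q4,q21,q34} U24={q8,q29,q30} U25={q4,q18,q29} U26={q1,q5,q8} U34={q7,q17,q23} U35={q4,q6,q28} U36={q10,q17,q28} U45={q13,q20,q29} U46={q8,q16,q17} U56={q9,q22,q28,q31}
  U123={q21} U126={q1} U134={q23} U145={q20} U156={q9} U235={q4} U245={q29} U246={q8} U346={q17} U356={q28}
components per intersection:
  U1: {q1,q2,q9,q11,q12,q19,q20,q21,q23,q24,q27}
  U2: {q1,q4,q5,q8,q15,q18,q21,q24,q29,q30,q34}
  U3: {q3,q4,q6,q7,q10,q17,q21,q23,q27,q28,q34}
  U4: {q7,q8,q12,q13,q16,q17,q20,q23,q25,q29,q30}
  U5: {q2,q4,q6,q9,q13,q18,q20,q22,q28,q29,q31,q33}
  U6: {q1,q5,q8,q9,q10,q14,q16,q17,q19,q22,q26,q28,q31,q32}
  U12: {q1,q21,q24}
  U13: {q21,q23,q27}
  U14: {q12,q20,q23}
  U15: {q2,q9,q20}
  U16: {q1,q9,q19}
  U23: {q4,q21,q34}
  U24: {q8,q29,q30}
  U25: {q4,q18,q29}
  U26: {q1,q5,q8}
  U34: {q7,q17,q23}
  U35: {q4,q6,q28}
  U36: {q10,q17,q28}
  U45: {q13,q20,q29}
  U46: {q8,q16,q17}
  U56: {q9,q22,q28,q31}
  U123: {q21}
  U126: {q1}
  U134: {q23}
  U145: {q20}
  U156: {q9}
  U235: {q4}
  U245: {q29}
  U246: {q8}
  U346: {q17}
  U356: {q28}
C dims 6,15,10; δ0: rk 5, SNF 1^5; δ1: rk 10, SNF 1^9·2
Ȟ^0 = (6 − 5) − 0 = 1, so Ȟ^0 ≅ Z
Ȟ^1 = (15 − 10) − 5 = 0, so Ȟ^1 ≅ 0
Ȟ^2 = (10 − 0) − 10 = 0 plus torsion [2], so Ȟ^2 ≅ Z/2


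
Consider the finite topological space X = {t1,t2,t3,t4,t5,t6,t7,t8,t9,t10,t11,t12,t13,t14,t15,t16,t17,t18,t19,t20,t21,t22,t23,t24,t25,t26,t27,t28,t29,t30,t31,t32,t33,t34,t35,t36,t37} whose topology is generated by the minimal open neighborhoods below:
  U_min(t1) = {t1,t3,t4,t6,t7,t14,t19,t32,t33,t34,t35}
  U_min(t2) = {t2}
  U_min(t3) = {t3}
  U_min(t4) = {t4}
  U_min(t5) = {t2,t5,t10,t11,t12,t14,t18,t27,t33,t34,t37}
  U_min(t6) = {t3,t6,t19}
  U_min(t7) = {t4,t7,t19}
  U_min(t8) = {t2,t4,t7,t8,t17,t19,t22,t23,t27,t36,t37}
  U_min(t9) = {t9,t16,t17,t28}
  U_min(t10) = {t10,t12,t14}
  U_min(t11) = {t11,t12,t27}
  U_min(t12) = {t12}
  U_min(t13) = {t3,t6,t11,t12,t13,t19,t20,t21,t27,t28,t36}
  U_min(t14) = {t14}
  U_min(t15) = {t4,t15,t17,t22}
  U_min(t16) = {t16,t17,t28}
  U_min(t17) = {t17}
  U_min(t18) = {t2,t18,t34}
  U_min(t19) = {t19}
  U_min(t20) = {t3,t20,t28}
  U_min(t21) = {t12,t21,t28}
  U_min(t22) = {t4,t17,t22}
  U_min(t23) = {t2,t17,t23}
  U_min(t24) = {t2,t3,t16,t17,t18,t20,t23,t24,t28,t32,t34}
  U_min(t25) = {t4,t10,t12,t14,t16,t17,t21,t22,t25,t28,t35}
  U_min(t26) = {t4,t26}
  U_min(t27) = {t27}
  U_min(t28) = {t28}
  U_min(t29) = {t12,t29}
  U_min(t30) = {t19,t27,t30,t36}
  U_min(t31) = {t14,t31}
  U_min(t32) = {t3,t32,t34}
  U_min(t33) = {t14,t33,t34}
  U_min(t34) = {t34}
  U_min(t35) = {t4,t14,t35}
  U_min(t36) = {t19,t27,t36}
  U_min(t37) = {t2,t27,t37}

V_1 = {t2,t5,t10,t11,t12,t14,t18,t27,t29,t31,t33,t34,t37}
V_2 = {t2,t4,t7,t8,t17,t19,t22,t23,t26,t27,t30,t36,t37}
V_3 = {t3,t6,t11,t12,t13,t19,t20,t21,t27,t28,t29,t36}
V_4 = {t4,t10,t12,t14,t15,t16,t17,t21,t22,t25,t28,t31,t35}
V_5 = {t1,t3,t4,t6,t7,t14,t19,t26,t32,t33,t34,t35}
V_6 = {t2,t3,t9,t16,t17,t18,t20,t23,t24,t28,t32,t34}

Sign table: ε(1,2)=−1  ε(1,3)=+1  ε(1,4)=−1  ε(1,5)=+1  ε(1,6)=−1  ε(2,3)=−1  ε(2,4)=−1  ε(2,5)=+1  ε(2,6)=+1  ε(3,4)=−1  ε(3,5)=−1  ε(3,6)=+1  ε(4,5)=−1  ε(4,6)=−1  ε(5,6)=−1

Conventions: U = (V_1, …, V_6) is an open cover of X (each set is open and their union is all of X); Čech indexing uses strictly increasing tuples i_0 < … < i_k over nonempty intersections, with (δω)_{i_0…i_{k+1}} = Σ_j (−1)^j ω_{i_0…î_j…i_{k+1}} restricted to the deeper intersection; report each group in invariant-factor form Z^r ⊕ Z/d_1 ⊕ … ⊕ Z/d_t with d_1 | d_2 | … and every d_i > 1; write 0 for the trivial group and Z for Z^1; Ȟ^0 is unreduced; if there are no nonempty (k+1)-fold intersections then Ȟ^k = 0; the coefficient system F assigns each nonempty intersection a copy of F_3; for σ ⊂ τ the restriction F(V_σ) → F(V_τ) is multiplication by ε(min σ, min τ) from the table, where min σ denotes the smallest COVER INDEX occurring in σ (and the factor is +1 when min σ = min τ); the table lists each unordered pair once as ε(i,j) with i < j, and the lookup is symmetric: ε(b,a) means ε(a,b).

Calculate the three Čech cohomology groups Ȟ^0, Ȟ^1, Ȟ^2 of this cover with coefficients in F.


nerve of the cover:
  V12={t2,t27,t37} V13={t11,t12,t27,t29} V14={t10,t12,t14,t31} V15={t14,t33,t34} V16={t2,t18,t34} V23={t19,t27,t36} V24={t4,t17,t22} V25={t4,t7,t19,t26} V26={t2,t17,t23} V34={t12,t21,t28} V35={t3,t6,t19} V36={t3,t20,t28} V45={t4,t14,t35} V46={t16,t17,t28} V56={t3,t32,t34}
  V123={t27} V126={t2} V134={t12} V145={t14} V156={t34} V235={t19} V245={t4} V246={t17} V346={t28} V356={t3}
C dims 6,15,10; δ0: rk_F3 6; δ1: rk_F3 9
Ȟ^0 = (6 − 6) − 0 = 0, so Ȟ^0 ≅ 0
Ȟ^1 = (15 − 9) − 6 = 0, so Ȟ^1 ≅ 0
Ȟ^2 = (10 − 0) − 9 = 1, so Ȟ^2 ≅ Z/3

Ȟ^0 = 0, Ȟ^1 = 0, Ȟ^2 = Z/3
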